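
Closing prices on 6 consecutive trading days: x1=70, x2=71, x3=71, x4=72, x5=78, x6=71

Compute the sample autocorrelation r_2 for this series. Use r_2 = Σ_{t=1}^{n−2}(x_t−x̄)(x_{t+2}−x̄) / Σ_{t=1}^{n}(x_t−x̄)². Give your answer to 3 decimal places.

-0.091

Mean x̄ = (70 + 71 + 71 + 72 + 78 + 71)/6 = 72.1667
Σ(x_t−x̄)(x_{t+2}−x̄) = (2.5278) + (0.1944) + (-6.8056) + (0.1944) = -3.8889
Denominator Σ(x_t−x̄)² = 42.8333
r_2 = -3.8889 / 42.8333 = -0.091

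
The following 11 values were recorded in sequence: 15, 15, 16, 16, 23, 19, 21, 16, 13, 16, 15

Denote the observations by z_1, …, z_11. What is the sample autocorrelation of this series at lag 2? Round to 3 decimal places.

0.135

Mean z̄ = (15 + 15 + 16 + 16 + 23 + 19 + 21 + 16 + 13 + 16 + 15)/11 = 16.8182
Numerator Σ_{t=1}^{9}(z_t−z̄)(z_{t+2}−z̄) = 11.8430
Denominator Σ(z_t−z̄)² = 87.6364
r_2 = 11.8430 / 87.6364 = 0.135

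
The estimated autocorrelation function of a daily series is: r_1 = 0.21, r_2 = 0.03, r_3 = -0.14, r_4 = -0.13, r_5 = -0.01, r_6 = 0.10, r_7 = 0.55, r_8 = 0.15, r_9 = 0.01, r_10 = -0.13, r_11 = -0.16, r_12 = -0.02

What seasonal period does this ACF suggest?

The largest autocorrelation is r_7 = 0.55; the remaining lags stay at or below 0.21. The elevated value at lag 1 (0.21), dropping to 0.03 at lag 2, reflects decaying short-term dependence rather than seasonality.
The dominant spike at lag 7 indicates a seasonal period of 7.

7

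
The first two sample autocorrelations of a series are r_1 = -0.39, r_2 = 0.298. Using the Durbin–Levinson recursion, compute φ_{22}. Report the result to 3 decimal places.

φ_{22} = (r_2 − r_1²) / (1 − r_1²)
r_1² = (-0.39)² = 0.1521
Numerator = 0.298 − 0.1521 = 0.1459; denominator = 1 − 0.1521 = 0.8479
φ_{22} = 0.1459 / 0.8479 = 0.172

0.172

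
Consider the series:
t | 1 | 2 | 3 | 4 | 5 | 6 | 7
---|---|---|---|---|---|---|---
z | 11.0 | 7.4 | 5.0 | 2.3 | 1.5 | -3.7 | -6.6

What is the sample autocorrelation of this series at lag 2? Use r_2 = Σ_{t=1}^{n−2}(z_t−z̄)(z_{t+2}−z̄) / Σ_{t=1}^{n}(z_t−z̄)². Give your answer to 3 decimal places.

0.126

Mean z̄ = (11.0 + 7.4 + 5.0 + 2.3 + 1.5 − 3.7 − 6.6)/7 = 2.4143
Deviations from mean: 8.5857, 4.9857, 2.5857, -0.1143, -0.9143, -6.1143, -9.0143
Σ(z_t−z̄)(z_{t+2}−z̄) = (22.2002) + (-0.5698) + (-2.3641) + (0.6988) + (8.2416) = 28.2067
Denominator Σ(z_t−z̄)² = 224.7486
r_2 = 28.2067 / 224.7486 = 0.126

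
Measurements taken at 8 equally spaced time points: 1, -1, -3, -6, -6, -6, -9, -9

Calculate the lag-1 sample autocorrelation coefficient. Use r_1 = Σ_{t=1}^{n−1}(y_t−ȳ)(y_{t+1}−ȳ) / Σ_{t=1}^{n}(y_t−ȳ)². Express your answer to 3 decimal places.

Mean ȳ = (1 − 1 − 3 − 6 − 6 − 6 − 9 − 9)/8 = -4.8750
Deviations from mean: 5.8750, 3.8750, 1.8750, -1.1250, -1.1250, -1.1250, -4.1250, -4.1250
Σ(y_t−ȳ)(y_{t+1}−ȳ) = (22.7656) + (7.2656) + (-2.1094) + (1.2656) + (1.2656) + (4.6406) + (17.0156) = 52.1094
Denominator Σ(y_t−ȳ)² = 90.8750
r_1 = 52.1094 / 90.8750 = 0.573

0.573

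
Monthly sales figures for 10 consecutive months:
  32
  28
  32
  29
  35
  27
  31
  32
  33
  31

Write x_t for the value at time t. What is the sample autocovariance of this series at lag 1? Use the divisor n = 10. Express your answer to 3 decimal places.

Mean x̄ = (32 + 28 + 32 + 29 + 35 + 27 + 31 + 32 + 33 + 31)/10 = 31.0000
Σ_{t=1}^{9}(x_t−x̄)(x_{t+1}−x̄) = -30.0000
γ_1 = -30.0000 / 10 = -3.000

-3.000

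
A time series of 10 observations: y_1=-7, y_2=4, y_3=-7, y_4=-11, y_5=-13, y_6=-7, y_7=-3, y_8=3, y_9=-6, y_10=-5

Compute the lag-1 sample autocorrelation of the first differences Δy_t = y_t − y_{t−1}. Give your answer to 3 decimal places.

First differences Δy: 11, -11, -4, -2, 6, 4, 6, -9, 1
Mean of differences = 0.2222
Numerator Σ(Δy_t−Δȳ)(Δy_{t+1}−Δȳ) = -93.8272
Denominator Σ(Δy_t−Δȳ)² = 431.5556
r_1(Δy) = -93.8272 / 431.5556 = -0.217

-0.217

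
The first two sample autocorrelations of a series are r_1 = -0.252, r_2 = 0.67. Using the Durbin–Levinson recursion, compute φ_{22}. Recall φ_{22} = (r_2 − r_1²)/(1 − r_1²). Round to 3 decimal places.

0.648

φ_{22} = (r_2 − r_1²) / (1 − r_1²)
r_1² = (-0.252)² = 0.063504
Numerator = 0.67 − 0.0635 = 0.6065; denominator = 1 − 0.0635 = 0.9365
φ_{22} = 0.6065 / 0.9365 = 0.648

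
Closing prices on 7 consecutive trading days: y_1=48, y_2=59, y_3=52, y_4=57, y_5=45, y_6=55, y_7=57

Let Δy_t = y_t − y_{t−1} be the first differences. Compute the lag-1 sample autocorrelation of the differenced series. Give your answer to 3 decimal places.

First differences Δy: 11, -7, 5, -12, 10, 2
Mean of differences = 1.5000
Numerator Σ(Δy_t−Δȳ)(Δy_{t+1}−Δȳ) = -268.2500
Denominator Σ(Δy_t−Δȳ)² = 429.5000
r_1(Δy) = -268.2500 / 429.5000 = -0.625

-0.625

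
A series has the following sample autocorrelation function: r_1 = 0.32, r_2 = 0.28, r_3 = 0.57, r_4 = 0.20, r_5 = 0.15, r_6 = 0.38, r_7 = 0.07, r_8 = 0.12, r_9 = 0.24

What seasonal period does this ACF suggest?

The largest autocorrelation is r_3 = 0.57, with a weaker echo at lag 6 (0.38); the remaining lags stay at or below 0.32. The elevated value at lag 1 (0.32), dropping to 0.28 at lag 2, reflects decaying short-term dependence rather than seasonality.
The dominant spike at lag 3 indicates a seasonal period of 3.

3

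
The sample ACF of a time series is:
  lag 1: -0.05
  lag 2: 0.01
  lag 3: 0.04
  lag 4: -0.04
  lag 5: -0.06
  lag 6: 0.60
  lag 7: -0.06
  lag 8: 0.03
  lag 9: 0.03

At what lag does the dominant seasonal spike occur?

The largest autocorrelation is r_6 = 0.60; the remaining lags stay at or below 0.04.
The dominant spike at lag 6 indicates a seasonal period of 6.

6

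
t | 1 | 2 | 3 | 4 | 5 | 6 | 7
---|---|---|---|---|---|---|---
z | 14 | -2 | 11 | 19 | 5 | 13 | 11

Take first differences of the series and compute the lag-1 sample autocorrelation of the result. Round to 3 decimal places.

-0.448

First differences Δz: -16, 13, 8, -14, 8, -2
Mean of differences = -0.5000
Numerator Σ(Δz_t−Δz̄)(Δz_{t+1}−Δz̄) = -336.7500
Denominator Σ(Δz_t−Δz̄)² = 751.5000
r_1(Δz) = -336.7500 / 751.5000 = -0.448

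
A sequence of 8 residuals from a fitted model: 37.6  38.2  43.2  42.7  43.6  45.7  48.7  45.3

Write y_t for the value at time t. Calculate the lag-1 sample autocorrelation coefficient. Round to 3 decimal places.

0.556

Mean ȳ = (37.6 + 38.2 + 43.2 + 42.7 + 43.6 + 45.7 + 48.7 + 45.3)/8 = 43.1250
Σ(y_t−ȳ)(y_{t+1}−ȳ) = (27.2106) + (-0.3694) + (-0.0319) + (-0.2019) + (1.2231) + (14.3556) + (12.1256) = 54.3119
Denominator Σ(y_t−ȳ)² = 97.6350
r_1 = 54.3119 / 97.6350 = 0.556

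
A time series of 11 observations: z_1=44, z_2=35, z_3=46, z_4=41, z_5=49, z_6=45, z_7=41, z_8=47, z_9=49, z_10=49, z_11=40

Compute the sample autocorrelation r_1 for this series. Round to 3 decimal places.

Mean z̄ = (44 + 35 + 46 + 41 + 49 + 45 + 41 + 47 + 49 + 49 + 40)/11 = 44.1818
Numerator Σ_{t=1}^{10}(z_t−z̄)(z_{t+1}−z̄) = -27.1240
Denominator Σ(z_t−z̄)² = 203.6364
r_1 = -27.1240 / 203.6364 = -0.133

-0.133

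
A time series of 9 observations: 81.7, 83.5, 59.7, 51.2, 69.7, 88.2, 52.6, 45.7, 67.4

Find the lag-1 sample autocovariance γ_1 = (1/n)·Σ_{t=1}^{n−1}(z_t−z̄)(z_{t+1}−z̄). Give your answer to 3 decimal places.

Mean z̄ = (81.7 + 83.5 + 59.7 + 51.2 + 69.7 + 88.2 + 52.6 + 45.7 + 67.4)/9 = 66.6333
Σ_{t=1}^{8}(z_t−z̄)(z_{t+1}−z̄) = 238.0589
γ_1 = 238.0589 / 9 = 26.451

26.451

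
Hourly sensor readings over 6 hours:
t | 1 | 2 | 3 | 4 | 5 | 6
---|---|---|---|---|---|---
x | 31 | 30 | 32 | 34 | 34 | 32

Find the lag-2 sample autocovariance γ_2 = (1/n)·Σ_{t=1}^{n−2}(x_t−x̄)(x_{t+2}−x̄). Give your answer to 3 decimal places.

-0.731

Mean x̄ = (31 + 30 + 32 + 34 + 34 + 32)/6 = 32.1667
Σ_{t=1}^{4}(x_t−x̄)(x_{t+2}−x̄) = -4.3889
γ_2 = -4.3889 / 6 = -0.731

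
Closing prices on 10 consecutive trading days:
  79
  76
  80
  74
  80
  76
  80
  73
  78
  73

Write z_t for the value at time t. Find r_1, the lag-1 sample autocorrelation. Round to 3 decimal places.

Mean z̄ = (79 + 76 + 80 + 74 + 80 + 76 + 80 + 73 + 78 + 73)/10 = 76.9000
Numerator Σ_{t=1}^{9}(z_t−z̄)(z_{t+1}−z̄) = -48.9100
Denominator Σ(z_t−z̄)² = 74.9000
r_1 = -48.9100 / 74.9000 = -0.653

-0.653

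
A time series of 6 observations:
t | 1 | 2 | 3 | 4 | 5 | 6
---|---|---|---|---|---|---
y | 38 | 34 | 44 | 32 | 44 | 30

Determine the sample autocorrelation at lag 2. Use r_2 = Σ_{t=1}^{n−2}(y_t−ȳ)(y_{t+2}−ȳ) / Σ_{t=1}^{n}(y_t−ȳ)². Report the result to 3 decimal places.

0.582

Mean ȳ = (38 + 34 + 44 + 32 + 44 + 30)/6 = 37.0000
Deviations from mean: 1.0000, -3.0000, 7.0000, -5.0000, 7.0000, -7.0000
Σ(y_t−ȳ)(y_{t+2}−ȳ) = (7.0000) + (15.0000) + (49.0000) + (35.0000) = 106.0000
Denominator Σ(y_t−ȳ)² = 182.0000
r_2 = 106.0000 / 182.0000 = 0.582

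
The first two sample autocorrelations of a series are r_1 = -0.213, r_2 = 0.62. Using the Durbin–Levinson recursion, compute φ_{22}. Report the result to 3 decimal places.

φ_{22} = (r_2 − r_1²) / (1 − r_1²)
r_1² = (-0.213)² = 0.045369
Numerator = 0.62 − 0.0454 = 0.5746; denominator = 1 − 0.0454 = 0.9546
φ_{22} = 0.5746 / 0.9546 = 0.602

0.602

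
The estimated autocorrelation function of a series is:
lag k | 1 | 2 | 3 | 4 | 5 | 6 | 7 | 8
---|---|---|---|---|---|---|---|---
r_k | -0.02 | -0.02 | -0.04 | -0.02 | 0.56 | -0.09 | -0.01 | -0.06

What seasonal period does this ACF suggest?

The largest autocorrelation is r_5 = 0.56; the remaining lags stay at or below -0.01.
The dominant spike at lag 5 indicates a seasonal period of 5.

5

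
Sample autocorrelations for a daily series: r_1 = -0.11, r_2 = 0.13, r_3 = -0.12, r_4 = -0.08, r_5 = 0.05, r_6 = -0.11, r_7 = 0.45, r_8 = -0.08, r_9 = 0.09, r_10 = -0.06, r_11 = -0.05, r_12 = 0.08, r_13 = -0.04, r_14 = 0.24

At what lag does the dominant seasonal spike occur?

7

The largest autocorrelation is r_7 = 0.45, with a weaker echo at lag 14 (0.24); the remaining lags stay at or below 0.13.
The dominant spike at lag 7 indicates a seasonal period of 7.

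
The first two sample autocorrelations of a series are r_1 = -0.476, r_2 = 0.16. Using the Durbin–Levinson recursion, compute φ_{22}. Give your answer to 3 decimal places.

-0.086

φ_{22} = (r_2 − r_1²) / (1 − r_1²)
r_1² = (-0.476)² = 0.226576
Numerator = 0.16 − 0.2266 = -0.0666; denominator = 1 − 0.2266 = 0.7734
φ_{22} = -0.0666 / 0.7734 = -0.086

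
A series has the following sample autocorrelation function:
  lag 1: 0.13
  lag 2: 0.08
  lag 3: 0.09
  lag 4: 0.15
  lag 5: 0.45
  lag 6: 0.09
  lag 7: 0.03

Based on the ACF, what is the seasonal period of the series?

5

The largest autocorrelation is r_5 = 0.45; the remaining lags stay at or below 0.15.
The dominant spike at lag 5 indicates a seasonal period of 5.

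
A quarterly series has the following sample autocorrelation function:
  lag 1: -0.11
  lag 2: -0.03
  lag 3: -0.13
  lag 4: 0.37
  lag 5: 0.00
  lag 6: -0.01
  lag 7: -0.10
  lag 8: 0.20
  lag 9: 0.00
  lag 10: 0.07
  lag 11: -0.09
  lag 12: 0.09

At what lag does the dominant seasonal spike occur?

The largest autocorrelation is r_4 = 0.37, with a weaker echo at lag 8 (0.20); the remaining lags stay at or below 0.09.
The dominant spike at lag 4 indicates a seasonal period of 4.

4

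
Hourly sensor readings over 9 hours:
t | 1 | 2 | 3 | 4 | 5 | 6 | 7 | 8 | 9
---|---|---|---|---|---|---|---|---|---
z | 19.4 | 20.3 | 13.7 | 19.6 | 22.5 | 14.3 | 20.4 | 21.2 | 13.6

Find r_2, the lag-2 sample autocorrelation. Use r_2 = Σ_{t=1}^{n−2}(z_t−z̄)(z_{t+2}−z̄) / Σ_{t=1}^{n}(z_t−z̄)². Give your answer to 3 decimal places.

Mean z̄ = (19.4 + 20.3 + 13.7 + 19.6 + 22.5 + 14.3 + 20.4 + 21.2 + 13.6)/9 = 18.3333
Σ(z_t−z̄)(z_{t+2}−z̄) = (-4.9422) + (2.4911) + (-19.3056) + (-5.1089) + (8.6111) + (-11.5622) + (-9.7822) = -39.5989
Denominator Σ(z_t−z̄)² = 96.6000
r_2 = -39.5989 / 96.6000 = -0.410

-0.410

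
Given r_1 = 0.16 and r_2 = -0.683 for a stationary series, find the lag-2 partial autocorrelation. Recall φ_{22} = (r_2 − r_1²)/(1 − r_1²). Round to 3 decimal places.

-0.727

φ_{22} = (r_2 − r_1²) / (1 − r_1²)
r_1² = (0.16)² = 0.0256
Numerator = -0.683 − 0.0256 = -0.7086; denominator = 1 − 0.0256 = 0.9744
φ_{22} = -0.7086 / 0.9744 = -0.727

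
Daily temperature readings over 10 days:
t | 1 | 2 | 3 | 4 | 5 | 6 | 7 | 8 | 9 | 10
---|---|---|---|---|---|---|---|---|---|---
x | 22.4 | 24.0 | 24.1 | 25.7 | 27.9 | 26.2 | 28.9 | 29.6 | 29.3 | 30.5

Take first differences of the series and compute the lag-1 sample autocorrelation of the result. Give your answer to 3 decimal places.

First differences Δx: 1.6, 0.1, 1.6, 2.2, -1.7, 2.7, 0.7, -0.3, 1.2
Mean of differences = 0.9000
Numerator Σ(Δx_t−Δx̄)(Δx_{t+1}−Δx̄) = -8.7500
Denominator Σ(Δx_t−Δx̄)² = 14.8800
r_1(Δx) = -8.7500 / 14.8800 = -0.588

-0.588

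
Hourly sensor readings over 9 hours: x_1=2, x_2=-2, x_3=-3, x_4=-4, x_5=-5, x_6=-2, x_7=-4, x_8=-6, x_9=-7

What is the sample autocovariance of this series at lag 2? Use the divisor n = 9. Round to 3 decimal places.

Mean x̄ = (2 − 2 − 3 − 4 − 5 − 2 − 4 − 6 − 7)/9 = -3.4444
Σ_{t=1}^{7}(x_t−x̄)(x_{t+2}−x̄) = -0.7284
γ_2 = -0.7284 / 9 = -0.081

-0.081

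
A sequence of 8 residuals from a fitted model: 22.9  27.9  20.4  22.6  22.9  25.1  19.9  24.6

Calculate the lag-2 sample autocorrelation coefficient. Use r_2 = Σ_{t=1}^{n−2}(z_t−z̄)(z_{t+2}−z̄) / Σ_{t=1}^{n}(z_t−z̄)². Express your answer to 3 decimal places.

0.032

Mean z̄ = (22.9 + 27.9 + 20.4 + 22.6 + 22.9 + 25.1 + 19.9 + 24.6)/8 = 23.2875
Deviations from mean: -0.3875, 4.6125, -2.8875, -0.6875, -0.3875, 1.8125, -3.3875, 1.3125
Numerator Σ_{t=1}^{6}(z_t−z̄)(z_{t+2}−z̄) = 1.5122
Denominator Σ(z_t−z̄)² = 46.8688
r_2 = 1.5122 / 46.8688 = 0.032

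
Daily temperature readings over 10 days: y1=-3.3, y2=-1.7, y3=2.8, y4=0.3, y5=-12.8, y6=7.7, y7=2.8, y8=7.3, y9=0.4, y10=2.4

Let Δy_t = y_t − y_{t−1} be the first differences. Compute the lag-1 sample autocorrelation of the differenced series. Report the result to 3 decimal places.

-0.573

First differences Δy: 1.6, 4.5, -2.5, -13.1, 20.5, -4.9, 4.5, -6.9, 2.0
Mean of differences = 0.6333
Numerator Σ(Δy_t−Δȳ)(Δy_{t+1}−Δȳ) = -408.9311
Denominator Σ(Δy_t−Δȳ)² = 713.1800
r_1(Δy) = -408.9311 / 713.1800 = -0.573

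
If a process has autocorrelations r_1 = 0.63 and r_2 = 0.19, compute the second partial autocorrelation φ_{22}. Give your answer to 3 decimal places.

φ_{22} = (r_2 − r_1²) / (1 − r_1²)
r_1² = (0.63)² = 0.3969
Numerator = 0.19 − 0.3969 = -0.2069; denominator = 1 − 0.3969 = 0.6031
φ_{22} = -0.2069 / 0.6031 = -0.343

-0.343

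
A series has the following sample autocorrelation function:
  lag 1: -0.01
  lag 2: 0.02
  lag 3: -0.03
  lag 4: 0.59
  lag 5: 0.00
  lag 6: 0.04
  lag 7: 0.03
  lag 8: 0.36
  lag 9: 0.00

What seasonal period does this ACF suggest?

4

The largest autocorrelation is r_4 = 0.59, with a weaker echo at lag 8 (0.36); the remaining lags stay at or below 0.04.
The dominant spike at lag 4 indicates a seasonal period of 4.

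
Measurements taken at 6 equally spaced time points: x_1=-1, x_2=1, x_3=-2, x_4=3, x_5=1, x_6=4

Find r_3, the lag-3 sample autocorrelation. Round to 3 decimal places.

Mean x̄ = (-1 + 1 − 2 + 3 + 1 + 4)/6 = 1.0000
Deviations from mean: -2.0000, 0.0000, -3.0000, 2.0000, 0.0000, 3.0000
Numerator Σ_{t=1}^{3}(x_t−x̄)(x_{t+3}−x̄) = -13.0000
Denominator Σ(x_t−x̄)² = 26.0000
r_3 = -13.0000 / 26.0000 = -0.500

-0.500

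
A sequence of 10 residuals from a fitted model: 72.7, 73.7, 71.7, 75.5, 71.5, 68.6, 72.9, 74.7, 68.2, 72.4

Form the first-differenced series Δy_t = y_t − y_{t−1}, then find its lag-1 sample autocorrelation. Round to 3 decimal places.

First differences Δy: 1.0, -2.0, 3.8, -4.0, -2.9, 4.3, 1.8, -6.5, 4.2
Mean of differences = -0.0333
Numerator Σ(Δy_t−Δȳ)(Δy_{t+1}−Δȳ) = -57.1144
Denominator Σ(Δy_t−Δȳ)² = 125.4600
r_1(Δy) = -57.1144 / 125.4600 = -0.455

-0.455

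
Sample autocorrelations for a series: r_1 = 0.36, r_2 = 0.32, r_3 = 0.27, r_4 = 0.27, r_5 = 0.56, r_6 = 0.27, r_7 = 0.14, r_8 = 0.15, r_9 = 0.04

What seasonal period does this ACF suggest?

The largest autocorrelation is r_5 = 0.56; the remaining lags stay at or below 0.36. The elevated value at lag 1 (0.36), dropping to 0.32 at lag 2, reflects decaying short-term dependence rather than seasonality.
The dominant spike at lag 5 indicates a seasonal period of 5.

5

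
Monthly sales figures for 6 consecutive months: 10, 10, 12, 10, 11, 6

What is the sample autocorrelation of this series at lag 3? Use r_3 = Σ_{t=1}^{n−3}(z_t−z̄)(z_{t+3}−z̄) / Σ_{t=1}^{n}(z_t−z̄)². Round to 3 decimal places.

-0.388

Mean z̄ = (10 + 10 + 12 + 10 + 11 + 6)/6 = 9.8333
Σ(z_t−z̄)(z_{t+3}−z̄) = (0.0278) + (0.1944) + (-8.3056) = -8.0833
Denominator Σ(z_t−z̄)² = 20.8333
r_3 = -8.0833 / 20.8333 = -0.388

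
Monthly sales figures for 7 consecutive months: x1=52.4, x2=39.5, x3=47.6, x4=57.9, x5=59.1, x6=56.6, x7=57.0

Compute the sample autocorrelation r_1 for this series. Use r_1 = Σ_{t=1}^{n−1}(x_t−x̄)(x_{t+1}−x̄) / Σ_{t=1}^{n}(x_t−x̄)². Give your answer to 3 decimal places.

0.398

Mean x̄ = (52.4 + 39.5 + 47.6 + 57.9 + 59.1 + 56.6 + 57.0)/7 = 52.8714
Deviations from mean: -0.4714, -13.3714, -5.2714, 5.0286, 6.2286, 3.7286, 4.1286
Σ(x_t−x̄)(x_{t+1}−x̄) = (6.3037) + (70.4865) + (-26.5078) + (31.3208) + (23.2237) + (15.3937) = 120.2206
Denominator Σ(x_t−x̄)² = 301.8343
r_1 = 120.2206 / 301.8343 = 0.398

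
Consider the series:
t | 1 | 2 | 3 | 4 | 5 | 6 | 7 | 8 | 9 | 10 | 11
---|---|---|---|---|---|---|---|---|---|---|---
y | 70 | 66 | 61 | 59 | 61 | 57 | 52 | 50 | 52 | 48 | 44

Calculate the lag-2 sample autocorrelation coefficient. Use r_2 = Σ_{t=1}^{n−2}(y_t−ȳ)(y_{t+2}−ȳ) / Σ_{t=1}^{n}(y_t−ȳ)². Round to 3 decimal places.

Mean ȳ = (70 + 66 + 61 + 59 + 61 + 57 + 52 + 50 + 52 + 48 + 44)/11 = 56.3636
Numerator Σ_{t=1}^{9}(y_t−ȳ)(y_{t+2}−ȳ) = 213.7355
Denominator Σ(y_t−ȳ)² = 630.5455
r_2 = 213.7355 / 630.5455 = 0.339

0.339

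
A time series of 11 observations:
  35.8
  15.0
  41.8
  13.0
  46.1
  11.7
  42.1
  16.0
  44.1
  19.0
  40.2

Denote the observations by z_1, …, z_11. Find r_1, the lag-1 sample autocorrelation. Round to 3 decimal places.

Mean z̄ = (35.8 + 15.0 + 41.8 + 13.0 + 46.1 + 11.7 + 42.1 + 16.0 + 44.1 + 19.0 + 40.2)/11 = 29.5273
Numerator Σ_{t=1}^{10}(z_t−z̄)(z_{t+1}−z̄) = -1898.7053
Denominator Σ(z_t−z̄)² = 2044.7818
r_1 = -1898.7053 / 2044.7818 = -0.929

-0.929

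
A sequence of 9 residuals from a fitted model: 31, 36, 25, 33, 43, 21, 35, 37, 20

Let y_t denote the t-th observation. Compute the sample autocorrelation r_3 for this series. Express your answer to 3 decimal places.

0.642

Mean ȳ = (31 + 36 + 25 + 33 + 43 + 21 + 35 + 37 + 20)/9 = 31.2222
Numerator Σ_{t=1}^{6}(y_t−ȳ)(y_{t+3}−ȳ) = 308.9630
Denominator Σ(y_t−ȳ)² = 481.5556
r_3 = 308.9630 / 481.5556 = 0.642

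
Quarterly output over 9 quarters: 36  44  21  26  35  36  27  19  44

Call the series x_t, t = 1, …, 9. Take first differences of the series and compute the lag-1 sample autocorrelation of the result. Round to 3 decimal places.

First differences Δx: 8, -23, 5, 9, 1, -9, -8, 25
Mean of differences = 1.0000
Numerator Σ(Δx_t−Δx̄)(Δx_{t+1}−Δx̄) = -358.0000
Denominator Σ(Δx_t−Δx̄)² = 1462.0000
r_1(Δx) = -358.0000 / 1462.0000 = -0.245

-0.245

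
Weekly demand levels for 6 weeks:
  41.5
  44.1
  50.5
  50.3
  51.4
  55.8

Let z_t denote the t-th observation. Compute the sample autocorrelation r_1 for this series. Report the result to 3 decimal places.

0.373

Mean z̄ = (41.5 + 44.1 + 50.5 + 50.3 + 51.4 + 55.8)/6 = 48.9333
Deviations from mean: -7.4333, -4.8333, 1.5667, 1.3667, 2.4667, 6.8667
Σ(z_t−z̄)(z_{t+1}−z̄) = (35.9278) + (-7.5722) + (2.1411) + (3.3711) + (16.9378) = 50.8056
Denominator Σ(z_t−z̄)² = 136.1733
r_1 = 50.8056 / 136.1733 = 0.373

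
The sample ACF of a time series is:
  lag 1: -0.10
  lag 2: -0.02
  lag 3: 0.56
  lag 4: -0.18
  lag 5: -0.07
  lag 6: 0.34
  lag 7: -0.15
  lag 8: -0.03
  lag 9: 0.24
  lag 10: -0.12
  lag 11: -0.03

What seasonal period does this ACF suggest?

The largest autocorrelation is r_3 = 0.56, with weaker echoes at lags 6 (0.34) and 9 (0.24); the remaining lags stay at or below -0.02.
The dominant spike at lag 3 indicates a seasonal period of 3.

3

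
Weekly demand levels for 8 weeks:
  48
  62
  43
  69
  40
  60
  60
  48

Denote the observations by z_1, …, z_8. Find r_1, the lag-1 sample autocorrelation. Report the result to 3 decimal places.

-0.791

Mean z̄ = (48 + 62 + 43 + 69 + 40 + 60 + 60 + 48)/8 = 53.7500
Deviations from mean: -5.7500, 8.2500, -10.7500, 15.2500, -13.7500, 6.2500, 6.2500, -5.7500
Numerator Σ_{t=1}^{7}(z_t−z̄)(z_{t+1}−z̄) = -592.5625
Denominator Σ(z_t−z̄)² = 749.5000
r_1 = -592.5625 / 749.5000 = -0.791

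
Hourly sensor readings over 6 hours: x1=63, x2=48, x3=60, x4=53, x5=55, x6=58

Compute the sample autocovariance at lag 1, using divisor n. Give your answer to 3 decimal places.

Mean x̄ = (63 + 48 + 60 + 53 + 55 + 58)/6 = 56.1667
Deviations: 6.8333, -8.1667, 3.8333, -3.1667, -1.1667, 1.8333
Σ_{t=1}^{5}(x_t−x̄)(x_{t+1}−x̄) = -97.6944
γ_1 = -97.6944 / 6 = -16.282

-16.282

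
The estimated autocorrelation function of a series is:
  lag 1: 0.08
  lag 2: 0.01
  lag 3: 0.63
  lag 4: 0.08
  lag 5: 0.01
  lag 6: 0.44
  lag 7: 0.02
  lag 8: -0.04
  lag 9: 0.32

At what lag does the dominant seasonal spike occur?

The largest autocorrelation is r_3 = 0.63, with weaker echoes at lags 6 (0.44) and 9 (0.32); the remaining lags stay at or below 0.08.
The dominant spike at lag 3 indicates a seasonal period of 3.

3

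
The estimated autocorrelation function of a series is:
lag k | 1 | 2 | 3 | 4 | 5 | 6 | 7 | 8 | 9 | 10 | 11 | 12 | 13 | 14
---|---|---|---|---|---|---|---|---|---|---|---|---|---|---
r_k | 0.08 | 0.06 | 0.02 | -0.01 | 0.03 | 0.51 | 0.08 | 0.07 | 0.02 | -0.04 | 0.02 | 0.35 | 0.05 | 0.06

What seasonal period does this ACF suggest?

6

The largest autocorrelation is r_6 = 0.51, with a weaker echo at lag 12 (0.35); the remaining lags stay at or below 0.08.
The dominant spike at lag 6 indicates a seasonal period of 6.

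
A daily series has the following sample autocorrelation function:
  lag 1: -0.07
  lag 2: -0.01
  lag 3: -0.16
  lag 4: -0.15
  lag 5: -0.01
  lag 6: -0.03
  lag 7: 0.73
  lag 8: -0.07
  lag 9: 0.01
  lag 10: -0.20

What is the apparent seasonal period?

7

The largest autocorrelation is r_7 = 0.73; the remaining lags stay at or below 0.01.
The dominant spike at lag 7 indicates a seasonal period of 7.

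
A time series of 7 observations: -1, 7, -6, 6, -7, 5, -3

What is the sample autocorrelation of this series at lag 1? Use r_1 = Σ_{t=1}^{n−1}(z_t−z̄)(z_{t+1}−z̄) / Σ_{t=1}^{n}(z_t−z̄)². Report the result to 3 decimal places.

Mean z̄ = (-1 + 7 − 6 + 6 − 7 + 5 − 3)/7 = 0.1429
Deviations from mean: -1.1429, 6.8571, -6.1429, 5.8571, -7.1429, 4.8571, -3.1429
Σ(z_t−z̄)(z_{t+1}−z̄) = (-7.8367) + (-42.1224) + (-35.9796) + (-41.8367) + (-34.6939) + (-15.2653) = -177.7347
Denominator Σ(z_t−z̄)² = 204.8571
r_1 = -177.7347 / 204.8571 = -0.868

-0.868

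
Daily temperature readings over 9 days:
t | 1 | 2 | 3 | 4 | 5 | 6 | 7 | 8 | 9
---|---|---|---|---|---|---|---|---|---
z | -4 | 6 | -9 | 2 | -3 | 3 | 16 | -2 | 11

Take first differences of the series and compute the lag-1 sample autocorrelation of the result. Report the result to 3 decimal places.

First differences Δz: 10, -15, 11, -5, 6, 13, -18, 13
Mean of differences = 1.8750
Numerator Σ(Δz_t−Δz̄)(Δz_{t+1}−Δz̄) = -778.5156
Denominator Σ(Δz_t−Δz̄)² = 1140.8750
r_1(Δz) = -778.5156 / 1140.8750 = -0.682

-0.682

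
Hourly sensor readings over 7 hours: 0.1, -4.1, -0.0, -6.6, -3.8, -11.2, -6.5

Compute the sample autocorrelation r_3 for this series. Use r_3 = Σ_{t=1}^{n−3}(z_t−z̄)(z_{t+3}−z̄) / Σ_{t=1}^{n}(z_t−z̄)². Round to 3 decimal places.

-0.373

Mean z̄ = (0.1 − 4.1 − 0.0 − 6.6 − 3.8 − 11.2 − 6.5)/7 = -4.5857
Σ(z_t−z̄)(z_{t+3}−z̄) = (-9.4384) + (0.3816) + (-30.3312) + (3.8559) = -35.5320
Denominator Σ(z_t−z̄)² = 95.3086
r_3 = -35.5320 / 95.3086 = -0.373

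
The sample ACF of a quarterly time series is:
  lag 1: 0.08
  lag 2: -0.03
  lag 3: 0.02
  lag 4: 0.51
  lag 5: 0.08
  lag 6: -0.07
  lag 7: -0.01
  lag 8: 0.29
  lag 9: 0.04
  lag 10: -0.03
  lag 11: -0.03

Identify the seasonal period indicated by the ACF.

The largest autocorrelation is r_4 = 0.51, with a weaker echo at lag 8 (0.29); the remaining lags stay at or below 0.08.
The dominant spike at lag 4 indicates a seasonal period of 4.

4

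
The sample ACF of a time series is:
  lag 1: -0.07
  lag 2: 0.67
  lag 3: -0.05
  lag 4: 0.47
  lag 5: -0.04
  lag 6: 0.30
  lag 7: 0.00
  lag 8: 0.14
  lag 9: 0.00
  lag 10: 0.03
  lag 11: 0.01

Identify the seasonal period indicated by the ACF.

2

The largest autocorrelation is r_2 = 0.67, with weaker echoes at lags 4 (0.47) and 6 (0.30); the remaining lags stay at or below 0.14.
The dominant spike at lag 2 indicates a seasonal period of 2.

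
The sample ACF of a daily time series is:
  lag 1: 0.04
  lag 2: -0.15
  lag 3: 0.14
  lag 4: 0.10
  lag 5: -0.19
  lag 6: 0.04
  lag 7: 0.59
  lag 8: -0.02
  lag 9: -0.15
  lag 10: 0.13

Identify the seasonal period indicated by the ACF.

The largest autocorrelation is r_7 = 0.59; the remaining lags stay at or below 0.14.
The dominant spike at lag 7 indicates a seasonal period of 7.

7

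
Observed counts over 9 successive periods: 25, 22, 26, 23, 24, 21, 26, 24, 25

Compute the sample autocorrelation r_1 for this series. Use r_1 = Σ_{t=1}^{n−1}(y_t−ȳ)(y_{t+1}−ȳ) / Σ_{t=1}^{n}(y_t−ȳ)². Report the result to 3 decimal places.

-0.583

Mean ȳ = (25 + 22 + 26 + 23 + 24 + 21 + 26 + 24 + 25)/9 = 24.0000
Numerator Σ_{t=1}^{8}(y_t−ȳ)(y_{t+1}−ȳ) = -14.0000
Denominator Σ(y_t−ȳ)² = 24.0000
r_1 = -14.0000 / 24.0000 = -0.583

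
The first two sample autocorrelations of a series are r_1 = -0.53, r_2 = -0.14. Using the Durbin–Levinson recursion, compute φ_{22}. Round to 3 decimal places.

-0.585

φ_{22} = (r_2 − r_1²) / (1 − r_1²)
r_1² = (-0.53)² = 0.2809
Numerator = -0.14 − 0.2809 = -0.4209; denominator = 1 − 0.2809 = 0.7191
φ_{22} = -0.4209 / 0.7191 = -0.585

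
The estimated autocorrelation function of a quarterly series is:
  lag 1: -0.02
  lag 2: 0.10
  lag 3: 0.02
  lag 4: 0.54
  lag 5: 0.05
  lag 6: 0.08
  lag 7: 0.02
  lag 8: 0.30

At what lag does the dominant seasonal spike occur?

The largest autocorrelation is r_4 = 0.54, with a weaker echo at lag 8 (0.30); the remaining lags stay at or below 0.10.
The dominant spike at lag 4 indicates a seasonal period of 4.

4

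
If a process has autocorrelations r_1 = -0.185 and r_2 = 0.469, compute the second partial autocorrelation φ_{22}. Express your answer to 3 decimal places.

0.450

φ_{22} = (r_2 − r_1²) / (1 − r_1²)
r_1² = (-0.185)² = 0.034225
Numerator = 0.469 − 0.0342 = 0.4348; denominator = 1 − 0.0342 = 0.9658
φ_{22} = 0.4348 / 0.9658 = 0.450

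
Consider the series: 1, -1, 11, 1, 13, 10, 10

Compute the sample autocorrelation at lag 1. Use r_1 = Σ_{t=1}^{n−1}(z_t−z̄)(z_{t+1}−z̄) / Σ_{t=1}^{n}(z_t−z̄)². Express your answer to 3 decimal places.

-0.088

Mean z̄ = (1 − 1 + 11 + 1 + 13 + 10 + 10)/7 = 6.4286
Σ(z_t−z̄)(z_{t+1}−z̄) = (40.3265) + (-33.9592) + (-24.8163) + (-35.6735) + (23.4694) + (12.7551) = -17.8980
Denominator Σ(z_t−z̄)² = 203.7143
r_1 = -17.8980 / 203.7143 = -0.088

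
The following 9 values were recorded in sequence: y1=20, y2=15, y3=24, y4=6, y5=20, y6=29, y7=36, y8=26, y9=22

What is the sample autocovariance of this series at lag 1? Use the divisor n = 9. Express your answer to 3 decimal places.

15.556

Mean ȳ = (20 + 15 + 24 + 6 + 20 + 29 + 36 + 26 + 22)/9 = 22.0000
Σ_{t=1}^{8}(y_t−ȳ)(y_{t+1}−ȳ) = 140.0000
γ_1 = 140.0000 / 9 = 15.556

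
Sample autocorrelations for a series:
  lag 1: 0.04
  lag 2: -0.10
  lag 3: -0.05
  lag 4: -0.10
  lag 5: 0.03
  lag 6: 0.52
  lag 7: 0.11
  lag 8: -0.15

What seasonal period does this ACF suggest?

The largest autocorrelation is r_6 = 0.52; the remaining lags stay at or below 0.11.
The dominant spike at lag 6 indicates a seasonal period of 6.

6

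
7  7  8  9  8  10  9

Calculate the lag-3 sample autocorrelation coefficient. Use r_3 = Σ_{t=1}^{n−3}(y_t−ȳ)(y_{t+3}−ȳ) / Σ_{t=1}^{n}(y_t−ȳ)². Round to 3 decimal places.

-0.071

Mean ȳ = (7 + 7 + 8 + 9 + 8 + 10 + 9)/7 = 8.2857
Deviations from mean: -1.2857, -1.2857, -0.2857, 0.7143, -0.2857, 1.7143, 0.7143
Numerator Σ_{t=1}^{4}(y_t−ȳ)(y_{t+3}−ȳ) = -0.5306
Denominator Σ(y_t−ȳ)² = 7.4286
r_3 = -0.5306 / 7.4286 = -0.071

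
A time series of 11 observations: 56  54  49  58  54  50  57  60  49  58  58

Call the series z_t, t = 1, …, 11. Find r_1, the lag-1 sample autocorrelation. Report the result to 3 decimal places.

Mean z̄ = (56 + 54 + 49 + 58 + 54 + 50 + 57 + 60 + 49 + 58 + 58)/11 = 54.8182
Numerator Σ_{t=1}^{10}(z_t−z̄)(z_{t+1}−z̄) = -51.1240
Denominator Σ(z_t−z̄)² = 155.6364
r_1 = -51.1240 / 155.6364 = -0.328

-0.328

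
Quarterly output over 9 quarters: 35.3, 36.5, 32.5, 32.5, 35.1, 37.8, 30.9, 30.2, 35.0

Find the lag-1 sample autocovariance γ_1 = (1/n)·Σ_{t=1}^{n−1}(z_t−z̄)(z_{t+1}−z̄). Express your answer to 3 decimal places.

0.047

Mean z̄ = (35.3 + 36.5 + 32.5 + 32.5 + 35.1 + 37.8 + 30.9 + 30.2 + 35.0)/9 = 33.9778
Σ_{t=1}^{8}(z_t−z̄)(z_{t+1}−z̄) = 0.4240
γ_1 = 0.4240 / 9 = 0.047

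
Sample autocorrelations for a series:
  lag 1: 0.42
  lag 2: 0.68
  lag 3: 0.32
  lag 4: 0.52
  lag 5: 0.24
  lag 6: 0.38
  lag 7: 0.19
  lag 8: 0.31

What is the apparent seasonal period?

The largest autocorrelation is r_2 = 0.68, with a weaker echo at lag 4 (0.52); the remaining lags stay at or below 0.42.
The dominant spike at lag 2 indicates a seasonal period of 2.

2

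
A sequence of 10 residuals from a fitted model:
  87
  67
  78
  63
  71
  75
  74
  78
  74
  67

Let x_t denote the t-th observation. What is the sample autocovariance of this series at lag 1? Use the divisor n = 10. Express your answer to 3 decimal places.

Mean x̄ = (87 + 67 + 78 + 63 + 71 + 75 + 74 + 78 + 74 + 67)/10 = 73.4000
Σ_{t=1}^{9}(x_t−x̄)(x_{t+1}−x̄) = -140.5600
γ_1 = -140.5600 / 10 = -14.056

-14.056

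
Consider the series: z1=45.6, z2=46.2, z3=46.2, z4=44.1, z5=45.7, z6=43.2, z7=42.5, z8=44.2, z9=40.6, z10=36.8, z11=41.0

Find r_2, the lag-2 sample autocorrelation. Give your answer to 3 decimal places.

Mean z̄ = (45.6 + 46.2 + 46.2 + 44.1 + 45.7 + 43.2 + 42.5 + 44.2 + 40.6 + 36.8 + 41.0)/11 = 43.2818
Numerator Σ_{t=1}^{9}(z_t−z̄)(z_{t+2}−z̄) = 16.4412
Denominator Σ(z_t−z̄)² = 84.7964
r_2 = 16.4412 / 84.7964 = 0.194

0.194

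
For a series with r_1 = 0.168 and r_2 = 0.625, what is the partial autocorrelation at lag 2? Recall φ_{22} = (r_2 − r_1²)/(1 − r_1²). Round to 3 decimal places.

0.614

φ_{22} = (r_2 − r_1²) / (1 − r_1²)
r_1² = (0.168)² = 0.028224
Numerator = 0.625 − 0.0282 = 0.5968; denominator = 1 − 0.0282 = 0.9718
φ_{22} = 0.5968 / 0.9718 = 0.614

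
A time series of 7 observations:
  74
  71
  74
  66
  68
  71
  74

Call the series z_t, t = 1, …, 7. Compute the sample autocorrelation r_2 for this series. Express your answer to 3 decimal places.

Mean z̄ = (74 + 71 + 74 + 66 + 68 + 71 + 74)/7 = 71.1429
Deviations from mean: 2.8571, -0.1429, 2.8571, -5.1429, -3.1429, -0.1429, 2.8571
Σ(z_t−z̄)(z_{t+2}−z̄) = (8.1633) + (0.7347) + (-8.9796) + (0.7347) + (-8.9796) = -8.3265
Denominator Σ(z_t−z̄)² = 60.8571
r_2 = -8.3265 / 60.8571 = -0.137

-0.137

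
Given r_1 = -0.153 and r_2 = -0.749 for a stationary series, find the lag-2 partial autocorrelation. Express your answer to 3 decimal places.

φ_{22} = (r_2 − r_1²) / (1 − r_1²)
r_1² = (-0.153)² = 0.023409
Numerator = -0.749 − 0.0234 = -0.7724; denominator = 1 − 0.0234 = 0.9766
φ_{22} = -0.7724 / 0.9766 = -0.791

-0.791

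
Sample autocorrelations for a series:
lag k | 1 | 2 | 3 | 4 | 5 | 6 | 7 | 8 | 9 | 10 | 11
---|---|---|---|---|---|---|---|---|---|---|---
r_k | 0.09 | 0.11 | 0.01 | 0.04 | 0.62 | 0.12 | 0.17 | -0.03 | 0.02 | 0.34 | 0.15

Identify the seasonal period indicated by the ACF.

5

The largest autocorrelation is r_5 = 0.62, with a weaker echo at lag 10 (0.34); the remaining lags stay at or below 0.17.
The dominant spike at lag 5 indicates a seasonal period of 5.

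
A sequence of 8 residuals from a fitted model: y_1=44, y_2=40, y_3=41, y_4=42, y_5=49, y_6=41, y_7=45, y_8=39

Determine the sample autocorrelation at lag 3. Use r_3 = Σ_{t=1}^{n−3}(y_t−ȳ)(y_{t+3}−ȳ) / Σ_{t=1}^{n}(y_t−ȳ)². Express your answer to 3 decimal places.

-0.535

Mean ȳ = (44 + 40 + 41 + 42 + 49 + 41 + 45 + 39)/8 = 42.6250
Deviations from mean: 1.3750, -2.6250, -1.6250, -0.6250, 6.3750, -1.6250, 2.3750, -3.6250
Numerator Σ_{t=1}^{5}(y_t−ȳ)(y_{t+3}−ȳ) = -39.5469
Denominator Σ(y_t−ȳ)² = 73.8750
r_3 = -39.5469 / 73.8750 = -0.535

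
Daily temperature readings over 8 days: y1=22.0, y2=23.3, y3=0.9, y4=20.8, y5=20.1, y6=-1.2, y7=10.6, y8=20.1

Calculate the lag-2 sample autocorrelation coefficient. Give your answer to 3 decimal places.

Mean ȳ = (22.0 + 23.3 + 0.9 + 20.8 + 20.1 − 1.2 + 10.6 + 20.1)/8 = 14.5750
Σ(y_t−ȳ)(y_{t+2}−ȳ) = (-101.5369) + (54.3131) + (-75.5544) + (-98.1994) + (-21.9619) + (-87.1569) = -330.0963
Denominator Σ(y_t−ȳ)² = 682.7150
r_2 = -330.0963 / 682.7150 = -0.484

-0.484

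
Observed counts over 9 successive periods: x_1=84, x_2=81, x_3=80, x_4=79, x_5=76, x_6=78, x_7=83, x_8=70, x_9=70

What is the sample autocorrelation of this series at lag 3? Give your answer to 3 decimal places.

Mean x̄ = (84 + 81 + 80 + 79 + 76 + 78 + 83 + 70 + 70)/9 = 77.8889
Numerator Σ_{t=1}^{6}(x_t−x̄)(x_{t+3}−x̄) = 20.8519
Denominator Σ(x_t−x̄)² = 206.8889
r_3 = 20.8519 / 206.8889 = 0.101

0.101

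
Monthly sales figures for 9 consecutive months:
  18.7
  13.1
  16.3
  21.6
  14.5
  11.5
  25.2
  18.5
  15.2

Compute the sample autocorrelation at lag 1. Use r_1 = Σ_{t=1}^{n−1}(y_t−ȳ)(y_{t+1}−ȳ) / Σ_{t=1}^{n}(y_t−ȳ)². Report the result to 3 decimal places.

Mean ȳ = (18.7 + 13.1 + 16.3 + 21.6 + 14.5 + 11.5 + 25.2 + 18.5 + 15.2)/9 = 17.1778
Numerator Σ_{t=1}^{8}(y_t−ȳ)(y_{t+1}−ȳ) = -40.7038
Denominator Σ(y_t−ȳ)² = 148.6956
r_1 = -40.7038 / 148.6956 = -0.274

-0.274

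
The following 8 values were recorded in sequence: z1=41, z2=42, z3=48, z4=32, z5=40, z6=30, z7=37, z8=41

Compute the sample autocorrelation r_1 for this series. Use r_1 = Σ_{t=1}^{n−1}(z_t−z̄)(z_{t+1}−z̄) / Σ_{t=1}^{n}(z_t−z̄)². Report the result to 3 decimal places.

-0.140

Mean z̄ = (41 + 42 + 48 + 32 + 40 + 30 + 37 + 41)/8 = 38.8750
Deviations from mean: 2.1250, 3.1250, 9.1250, -6.8750, 1.1250, -8.8750, -1.8750, 2.1250
Σ(z_t−z̄)(z_{t+1}−z̄) = (6.6406) + (28.5156) + (-62.7344) + (-7.7344) + (-9.9844) + (16.6406) + (-3.9844) = -32.6406
Denominator Σ(z_t−z̄)² = 232.8750
r_1 = -32.6406 / 232.8750 = -0.140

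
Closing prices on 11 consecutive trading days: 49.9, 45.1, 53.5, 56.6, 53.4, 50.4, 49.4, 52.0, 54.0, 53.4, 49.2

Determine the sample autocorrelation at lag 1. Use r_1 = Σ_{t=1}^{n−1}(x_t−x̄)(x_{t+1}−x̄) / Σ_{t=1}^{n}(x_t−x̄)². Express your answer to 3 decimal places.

0.183

Mean x̄ = (49.9 + 45.1 + 53.5 + 56.6 + 53.4 + 50.4 + 49.4 + 52.0 + 54.0 + 53.4 + 49.2)/11 = 51.5364
Numerator Σ_{t=1}^{10}(x_t−x̄)(x_{t+1}−x̄) = 17.9723
Denominator Σ(x_t−x̄)² = 98.1455
r_1 = 17.9723 / 98.1455 = 0.183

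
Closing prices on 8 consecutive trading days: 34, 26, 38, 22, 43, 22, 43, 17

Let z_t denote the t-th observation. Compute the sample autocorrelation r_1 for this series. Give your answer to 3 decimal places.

-0.827

Mean z̄ = (34 + 26 + 38 + 22 + 43 + 22 + 43 + 17)/8 = 30.6250
Numerator Σ_{t=1}^{7}(z_t−z̄)(z_{t+1}−z̄) = -602.1406
Denominator Σ(z_t−z̄)² = 727.8750
r_1 = -602.1406 / 727.8750 = -0.827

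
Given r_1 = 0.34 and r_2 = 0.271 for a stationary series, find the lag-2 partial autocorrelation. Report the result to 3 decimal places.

φ_{22} = (r_2 − r_1²) / (1 − r_1²)
r_1² = (0.34)² = 0.1156
Numerator = 0.271 − 0.1156 = 0.1554; denominator = 1 − 0.1156 = 0.8844
φ_{22} = 0.1554 / 0.8844 = 0.176

0.176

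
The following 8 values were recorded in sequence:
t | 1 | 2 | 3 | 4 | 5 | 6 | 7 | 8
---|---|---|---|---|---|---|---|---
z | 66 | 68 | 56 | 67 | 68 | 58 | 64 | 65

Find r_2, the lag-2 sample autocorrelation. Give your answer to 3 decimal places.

Mean z̄ = (66 + 68 + 56 + 67 + 68 + 58 + 64 + 65)/8 = 64.0000
Deviations from mean: 2.0000, 4.0000, -8.0000, 3.0000, 4.0000, -6.0000, 0.0000, 1.0000
Numerator Σ_{t=1}^{6}(z_t−z̄)(z_{t+2}−z̄) = -60.0000
Denominator Σ(z_t−z̄)² = 146.0000
r_2 = -60.0000 / 146.0000 = -0.411

-0.411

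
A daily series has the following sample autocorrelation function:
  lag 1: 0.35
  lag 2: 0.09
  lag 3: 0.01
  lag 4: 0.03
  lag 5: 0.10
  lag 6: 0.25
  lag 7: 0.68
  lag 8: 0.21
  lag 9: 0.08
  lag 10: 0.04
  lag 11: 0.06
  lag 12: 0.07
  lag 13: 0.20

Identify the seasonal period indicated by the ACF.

The largest autocorrelation is r_7 = 0.68; the remaining lags stay at or below 0.35. The elevated value at lag 1 (0.35), dropping to 0.09 at lag 2, reflects decaying short-term dependence rather than seasonality.
The dominant spike at lag 7 indicates a seasonal period of 7.

7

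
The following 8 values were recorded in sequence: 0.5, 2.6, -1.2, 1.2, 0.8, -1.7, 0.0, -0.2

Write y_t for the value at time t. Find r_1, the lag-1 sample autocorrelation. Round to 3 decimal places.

Mean ȳ = (0.5 + 2.6 − 1.2 + 1.2 + 0.8 − 1.7 + 0.0 − 0.2)/8 = 0.2500
Numerator Σ_{t=1}^{7}(y_t−ȳ)(y_{t+1}−ȳ) = -4.1475
Denominator Σ(y_t−ȳ)² = 12.9600
r_1 = -4.1475 / 12.9600 = -0.320

-0.320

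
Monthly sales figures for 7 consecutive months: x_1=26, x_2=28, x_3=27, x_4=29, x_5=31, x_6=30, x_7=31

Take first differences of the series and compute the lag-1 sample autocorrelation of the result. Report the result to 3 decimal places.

First differences Δx: 2, -1, 2, 2, -1, 1
Mean of differences = 0.8333
Numerator Σ(Δx_t−Δx̄)(Δx_{t+1}−Δx̄) = -5.3611
Denominator Σ(Δx_t−Δx̄)² = 10.8333
r_1(Δx) = -5.3611 / 10.8333 = -0.495

-0.495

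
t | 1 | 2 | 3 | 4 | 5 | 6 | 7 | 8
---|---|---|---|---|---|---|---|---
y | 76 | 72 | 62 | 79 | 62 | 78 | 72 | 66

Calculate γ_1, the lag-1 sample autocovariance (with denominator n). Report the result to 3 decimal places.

-26.143

Mean ȳ = (76 + 72 + 62 + 79 + 62 + 78 + 72 + 66)/8 = 70.8750
Σ_{t=1}^{7}(y_t−ȳ)(y_{t+1}−ȳ) = -209.1406
γ_1 = -209.1406 / 8 = -26.143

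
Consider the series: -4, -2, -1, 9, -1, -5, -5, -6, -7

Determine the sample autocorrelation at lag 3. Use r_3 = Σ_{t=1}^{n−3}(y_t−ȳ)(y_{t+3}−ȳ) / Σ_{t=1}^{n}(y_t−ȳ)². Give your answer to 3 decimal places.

Mean ȳ = (-4 − 2 − 1 + 9 − 1 − 5 − 5 − 6 − 7)/9 = -2.4444
Numerator Σ_{t=1}^{6}(y_t−ȳ)(y_{t+3}−ȳ) = -43.5926
Denominator Σ(y_t−ȳ)² = 184.2222
r_3 = -43.5926 / 184.2222 = -0.237

-0.237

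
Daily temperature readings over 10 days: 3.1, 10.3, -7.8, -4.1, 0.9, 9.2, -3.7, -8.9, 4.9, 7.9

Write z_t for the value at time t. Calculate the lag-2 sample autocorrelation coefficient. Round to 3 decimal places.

Mean z̄ = (3.1 + 10.3 − 7.8 − 4.1 + 0.9 + 9.2 − 3.7 − 8.9 + 4.9 + 7.9)/10 = 1.1800
Numerator Σ_{t=1}^{8}(z_t−z̄)(z_{t+2}−z̄) = -270.5928
Denominator Σ(z_t−z̄)² = 444.1960
r_2 = -270.5928 / 444.1960 = -0.609

-0.609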